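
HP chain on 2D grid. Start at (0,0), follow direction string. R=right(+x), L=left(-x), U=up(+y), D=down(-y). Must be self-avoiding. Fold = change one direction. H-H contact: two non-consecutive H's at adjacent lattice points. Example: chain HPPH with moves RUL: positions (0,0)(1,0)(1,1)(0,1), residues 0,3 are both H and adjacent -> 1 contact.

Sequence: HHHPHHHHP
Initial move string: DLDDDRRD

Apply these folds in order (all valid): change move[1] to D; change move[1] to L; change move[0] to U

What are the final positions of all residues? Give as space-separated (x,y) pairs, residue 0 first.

Answer: (0,0) (0,1) (-1,1) (-1,0) (-1,-1) (-1,-2) (0,-2) (1,-2) (1,-3)

Derivation:
Initial moves: DLDDDRRD
Fold: move[1]->D => DDDDDRRD (positions: [(0, 0), (0, -1), (0, -2), (0, -3), (0, -4), (0, -5), (1, -5), (2, -5), (2, -6)])
Fold: move[1]->L => DLDDDRRD (positions: [(0, 0), (0, -1), (-1, -1), (-1, -2), (-1, -3), (-1, -4), (0, -4), (1, -4), (1, -5)])
Fold: move[0]->U => ULDDDRRD (positions: [(0, 0), (0, 1), (-1, 1), (-1, 0), (-1, -1), (-1, -2), (0, -2), (1, -2), (1, -3)])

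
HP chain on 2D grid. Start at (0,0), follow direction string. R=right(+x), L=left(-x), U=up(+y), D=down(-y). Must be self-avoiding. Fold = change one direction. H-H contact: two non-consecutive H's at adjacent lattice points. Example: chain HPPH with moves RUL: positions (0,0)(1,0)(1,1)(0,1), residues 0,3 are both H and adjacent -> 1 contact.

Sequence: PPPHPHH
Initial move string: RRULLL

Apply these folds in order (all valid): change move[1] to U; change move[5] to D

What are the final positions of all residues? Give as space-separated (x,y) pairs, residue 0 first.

Initial moves: RRULLL
Fold: move[1]->U => RUULLL (positions: [(0, 0), (1, 0), (1, 1), (1, 2), (0, 2), (-1, 2), (-2, 2)])
Fold: move[5]->D => RUULLD (positions: [(0, 0), (1, 0), (1, 1), (1, 2), (0, 2), (-1, 2), (-1, 1)])

Answer: (0,0) (1,0) (1,1) (1,2) (0,2) (-1,2) (-1,1)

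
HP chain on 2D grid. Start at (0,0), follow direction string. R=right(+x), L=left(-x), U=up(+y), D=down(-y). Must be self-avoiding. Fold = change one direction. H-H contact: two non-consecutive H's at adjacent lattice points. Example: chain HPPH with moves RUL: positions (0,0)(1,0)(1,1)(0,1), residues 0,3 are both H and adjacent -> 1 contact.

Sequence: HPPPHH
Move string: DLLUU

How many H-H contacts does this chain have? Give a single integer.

Positions: [(0, 0), (0, -1), (-1, -1), (-2, -1), (-2, 0), (-2, 1)]
No H-H contacts found.

Answer: 0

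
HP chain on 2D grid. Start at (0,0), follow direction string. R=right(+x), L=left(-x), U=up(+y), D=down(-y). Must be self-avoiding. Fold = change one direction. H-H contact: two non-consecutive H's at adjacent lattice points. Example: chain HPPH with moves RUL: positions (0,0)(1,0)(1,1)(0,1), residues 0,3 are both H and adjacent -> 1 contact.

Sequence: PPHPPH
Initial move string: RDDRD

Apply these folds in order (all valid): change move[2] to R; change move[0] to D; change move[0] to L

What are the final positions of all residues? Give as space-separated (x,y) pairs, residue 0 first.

Answer: (0,0) (-1,0) (-1,-1) (0,-1) (1,-1) (1,-2)

Derivation:
Initial moves: RDDRD
Fold: move[2]->R => RDRRD (positions: [(0, 0), (1, 0), (1, -1), (2, -1), (3, -1), (3, -2)])
Fold: move[0]->D => DDRRD (positions: [(0, 0), (0, -1), (0, -2), (1, -2), (2, -2), (2, -3)])
Fold: move[0]->L => LDRRD (positions: [(0, 0), (-1, 0), (-1, -1), (0, -1), (1, -1), (1, -2)])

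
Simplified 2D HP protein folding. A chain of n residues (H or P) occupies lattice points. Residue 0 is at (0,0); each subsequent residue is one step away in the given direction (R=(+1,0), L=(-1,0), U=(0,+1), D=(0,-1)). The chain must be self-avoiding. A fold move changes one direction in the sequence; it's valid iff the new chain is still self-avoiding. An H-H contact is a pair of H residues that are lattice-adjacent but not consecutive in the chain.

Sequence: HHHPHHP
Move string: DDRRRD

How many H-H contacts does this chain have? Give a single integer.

Positions: [(0, 0), (0, -1), (0, -2), (1, -2), (2, -2), (3, -2), (3, -3)]
No H-H contacts found.

Answer: 0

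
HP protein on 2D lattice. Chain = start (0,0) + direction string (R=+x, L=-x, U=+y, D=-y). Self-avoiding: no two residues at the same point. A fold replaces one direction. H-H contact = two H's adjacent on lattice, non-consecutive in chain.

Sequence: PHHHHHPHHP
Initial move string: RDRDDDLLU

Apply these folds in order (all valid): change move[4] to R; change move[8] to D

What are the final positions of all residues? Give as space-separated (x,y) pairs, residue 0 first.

Initial moves: RDRDDDLLU
Fold: move[4]->R => RDRDRDLLU (positions: [(0, 0), (1, 0), (1, -1), (2, -1), (2, -2), (3, -2), (3, -3), (2, -3), (1, -3), (1, -2)])
Fold: move[8]->D => RDRDRDLLD (positions: [(0, 0), (1, 0), (1, -1), (2, -1), (2, -2), (3, -2), (3, -3), (2, -3), (1, -3), (1, -4)])

Answer: (0,0) (1,0) (1,-1) (2,-1) (2,-2) (3,-2) (3,-3) (2,-3) (1,-3) (1,-4)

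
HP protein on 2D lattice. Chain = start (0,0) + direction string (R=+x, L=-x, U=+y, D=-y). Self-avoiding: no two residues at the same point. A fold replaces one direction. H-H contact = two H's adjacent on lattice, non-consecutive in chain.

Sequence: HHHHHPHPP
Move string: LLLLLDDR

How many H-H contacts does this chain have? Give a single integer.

Answer: 0

Derivation:
Positions: [(0, 0), (-1, 0), (-2, 0), (-3, 0), (-4, 0), (-5, 0), (-5, -1), (-5, -2), (-4, -2)]
No H-H contacts found.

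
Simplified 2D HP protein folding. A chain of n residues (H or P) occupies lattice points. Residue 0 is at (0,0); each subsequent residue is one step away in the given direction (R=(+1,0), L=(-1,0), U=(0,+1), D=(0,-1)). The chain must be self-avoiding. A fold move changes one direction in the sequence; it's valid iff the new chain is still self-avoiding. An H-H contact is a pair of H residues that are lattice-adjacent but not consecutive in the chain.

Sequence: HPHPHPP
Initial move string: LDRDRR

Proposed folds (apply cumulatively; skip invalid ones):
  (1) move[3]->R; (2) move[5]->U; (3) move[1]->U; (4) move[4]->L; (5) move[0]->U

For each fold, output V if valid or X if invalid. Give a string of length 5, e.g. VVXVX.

Initial: LDRDRR -> [(0, 0), (-1, 0), (-1, -1), (0, -1), (0, -2), (1, -2), (2, -2)]
Fold 1: move[3]->R => LDRRRR VALID
Fold 2: move[5]->U => LDRRRU VALID
Fold 3: move[1]->U => LURRRU VALID
Fold 4: move[4]->L => LURRLU INVALID (collision), skipped
Fold 5: move[0]->U => UURRRU VALID

Answer: VVVXV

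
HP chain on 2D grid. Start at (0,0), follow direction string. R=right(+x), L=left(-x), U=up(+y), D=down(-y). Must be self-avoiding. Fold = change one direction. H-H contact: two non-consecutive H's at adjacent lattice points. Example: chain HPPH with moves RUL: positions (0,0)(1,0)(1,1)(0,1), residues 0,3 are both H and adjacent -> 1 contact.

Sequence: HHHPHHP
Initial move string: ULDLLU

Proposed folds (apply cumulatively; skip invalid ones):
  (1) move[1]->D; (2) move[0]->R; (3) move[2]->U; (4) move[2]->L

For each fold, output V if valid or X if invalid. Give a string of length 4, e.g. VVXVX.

Answer: XXVV

Derivation:
Initial: ULDLLU -> [(0, 0), (0, 1), (-1, 1), (-1, 0), (-2, 0), (-3, 0), (-3, 1)]
Fold 1: move[1]->D => UDDLLU INVALID (collision), skipped
Fold 2: move[0]->R => RLDLLU INVALID (collision), skipped
Fold 3: move[2]->U => ULULLU VALID
Fold 4: move[2]->L => ULLLLU VALID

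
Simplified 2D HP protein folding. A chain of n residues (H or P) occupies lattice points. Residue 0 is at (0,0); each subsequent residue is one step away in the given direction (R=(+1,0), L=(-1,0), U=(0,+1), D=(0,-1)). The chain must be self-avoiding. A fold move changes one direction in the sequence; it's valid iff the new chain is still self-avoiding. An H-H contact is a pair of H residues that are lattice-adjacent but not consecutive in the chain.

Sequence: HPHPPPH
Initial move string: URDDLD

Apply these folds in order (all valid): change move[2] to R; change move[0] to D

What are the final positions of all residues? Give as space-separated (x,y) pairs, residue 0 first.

Initial moves: URDDLD
Fold: move[2]->R => URRDLD (positions: [(0, 0), (0, 1), (1, 1), (2, 1), (2, 0), (1, 0), (1, -1)])
Fold: move[0]->D => DRRDLD (positions: [(0, 0), (0, -1), (1, -1), (2, -1), (2, -2), (1, -2), (1, -3)])

Answer: (0,0) (0,-1) (1,-1) (2,-1) (2,-2) (1,-2) (1,-3)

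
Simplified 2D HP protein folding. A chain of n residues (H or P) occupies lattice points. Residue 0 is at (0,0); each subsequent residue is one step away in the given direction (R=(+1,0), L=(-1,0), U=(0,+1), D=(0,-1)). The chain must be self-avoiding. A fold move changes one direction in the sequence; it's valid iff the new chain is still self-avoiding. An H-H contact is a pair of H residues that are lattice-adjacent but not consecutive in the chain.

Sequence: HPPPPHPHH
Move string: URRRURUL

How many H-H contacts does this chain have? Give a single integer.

Positions: [(0, 0), (0, 1), (1, 1), (2, 1), (3, 1), (3, 2), (4, 2), (4, 3), (3, 3)]
H-H contact: residue 5 @(3,2) - residue 8 @(3, 3)

Answer: 1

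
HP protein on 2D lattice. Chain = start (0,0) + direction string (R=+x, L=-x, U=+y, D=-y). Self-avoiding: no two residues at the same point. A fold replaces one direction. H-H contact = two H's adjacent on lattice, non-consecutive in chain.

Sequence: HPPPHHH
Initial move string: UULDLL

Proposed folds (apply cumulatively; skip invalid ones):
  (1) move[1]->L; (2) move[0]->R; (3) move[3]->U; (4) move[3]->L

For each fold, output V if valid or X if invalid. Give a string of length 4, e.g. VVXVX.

Answer: VXVV

Derivation:
Initial: UULDLL -> [(0, 0), (0, 1), (0, 2), (-1, 2), (-1, 1), (-2, 1), (-3, 1)]
Fold 1: move[1]->L => ULLDLL VALID
Fold 2: move[0]->R => RLLDLL INVALID (collision), skipped
Fold 3: move[3]->U => ULLULL VALID
Fold 4: move[3]->L => ULLLLL VALID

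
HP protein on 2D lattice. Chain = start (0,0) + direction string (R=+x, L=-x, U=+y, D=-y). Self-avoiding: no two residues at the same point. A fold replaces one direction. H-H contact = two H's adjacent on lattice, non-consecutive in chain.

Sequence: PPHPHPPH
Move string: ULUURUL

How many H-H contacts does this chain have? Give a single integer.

Positions: [(0, 0), (0, 1), (-1, 1), (-1, 2), (-1, 3), (0, 3), (0, 4), (-1, 4)]
H-H contact: residue 4 @(-1,3) - residue 7 @(-1, 4)

Answer: 1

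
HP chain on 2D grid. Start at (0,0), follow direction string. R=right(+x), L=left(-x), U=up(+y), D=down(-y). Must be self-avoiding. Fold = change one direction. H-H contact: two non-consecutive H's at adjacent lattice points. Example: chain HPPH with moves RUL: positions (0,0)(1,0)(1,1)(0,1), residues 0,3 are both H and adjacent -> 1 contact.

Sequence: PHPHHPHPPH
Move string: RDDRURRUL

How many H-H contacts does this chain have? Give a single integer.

Positions: [(0, 0), (1, 0), (1, -1), (1, -2), (2, -2), (2, -1), (3, -1), (4, -1), (4, 0), (3, 0)]
H-H contact: residue 6 @(3,-1) - residue 9 @(3, 0)

Answer: 1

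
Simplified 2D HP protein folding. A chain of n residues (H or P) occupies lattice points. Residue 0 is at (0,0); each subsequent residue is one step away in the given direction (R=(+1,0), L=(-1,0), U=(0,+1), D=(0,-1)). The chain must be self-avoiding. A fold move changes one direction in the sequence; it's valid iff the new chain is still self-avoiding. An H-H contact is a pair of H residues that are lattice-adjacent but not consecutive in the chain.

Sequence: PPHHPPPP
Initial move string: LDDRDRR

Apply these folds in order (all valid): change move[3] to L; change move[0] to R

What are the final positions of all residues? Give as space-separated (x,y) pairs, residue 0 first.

Answer: (0,0) (1,0) (1,-1) (1,-2) (0,-2) (0,-3) (1,-3) (2,-3)

Derivation:
Initial moves: LDDRDRR
Fold: move[3]->L => LDDLDRR (positions: [(0, 0), (-1, 0), (-1, -1), (-1, -2), (-2, -2), (-2, -3), (-1, -3), (0, -3)])
Fold: move[0]->R => RDDLDRR (positions: [(0, 0), (1, 0), (1, -1), (1, -2), (0, -2), (0, -3), (1, -3), (2, -3)])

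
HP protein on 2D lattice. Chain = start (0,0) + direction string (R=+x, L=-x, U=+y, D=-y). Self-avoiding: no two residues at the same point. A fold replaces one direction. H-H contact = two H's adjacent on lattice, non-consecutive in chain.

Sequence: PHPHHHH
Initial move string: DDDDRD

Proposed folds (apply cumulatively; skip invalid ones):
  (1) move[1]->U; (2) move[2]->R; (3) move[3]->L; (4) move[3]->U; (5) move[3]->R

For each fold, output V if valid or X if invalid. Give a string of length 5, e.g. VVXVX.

Answer: XVXVV

Derivation:
Initial: DDDDRD -> [(0, 0), (0, -1), (0, -2), (0, -3), (0, -4), (1, -4), (1, -5)]
Fold 1: move[1]->U => DUDDRD INVALID (collision), skipped
Fold 2: move[2]->R => DDRDRD VALID
Fold 3: move[3]->L => DDRLRD INVALID (collision), skipped
Fold 4: move[3]->U => DDRURD VALID
Fold 5: move[3]->R => DDRRRD VALID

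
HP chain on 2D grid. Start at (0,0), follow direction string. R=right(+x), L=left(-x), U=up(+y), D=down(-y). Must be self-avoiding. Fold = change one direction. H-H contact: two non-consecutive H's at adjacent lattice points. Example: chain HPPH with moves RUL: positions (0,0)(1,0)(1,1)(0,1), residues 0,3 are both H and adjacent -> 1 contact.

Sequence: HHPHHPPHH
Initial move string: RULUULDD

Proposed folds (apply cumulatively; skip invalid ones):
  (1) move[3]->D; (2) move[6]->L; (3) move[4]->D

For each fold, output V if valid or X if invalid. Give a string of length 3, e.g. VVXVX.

Initial: RULUULDD -> [(0, 0), (1, 0), (1, 1), (0, 1), (0, 2), (0, 3), (-1, 3), (-1, 2), (-1, 1)]
Fold 1: move[3]->D => RULDULDD INVALID (collision), skipped
Fold 2: move[6]->L => RULUULLD VALID
Fold 3: move[4]->D => RULUDLLD INVALID (collision), skipped

Answer: XVX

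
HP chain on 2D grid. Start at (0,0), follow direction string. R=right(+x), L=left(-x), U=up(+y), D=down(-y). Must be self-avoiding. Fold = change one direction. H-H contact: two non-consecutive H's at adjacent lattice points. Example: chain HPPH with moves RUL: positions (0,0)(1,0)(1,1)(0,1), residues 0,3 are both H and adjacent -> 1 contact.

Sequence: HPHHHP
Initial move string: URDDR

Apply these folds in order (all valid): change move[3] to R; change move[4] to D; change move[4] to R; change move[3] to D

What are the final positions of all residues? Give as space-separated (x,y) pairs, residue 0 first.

Answer: (0,0) (0,1) (1,1) (1,0) (1,-1) (2,-1)

Derivation:
Initial moves: URDDR
Fold: move[3]->R => URDRR (positions: [(0, 0), (0, 1), (1, 1), (1, 0), (2, 0), (3, 0)])
Fold: move[4]->D => URDRD (positions: [(0, 0), (0, 1), (1, 1), (1, 0), (2, 0), (2, -1)])
Fold: move[4]->R => URDRR (positions: [(0, 0), (0, 1), (1, 1), (1, 0), (2, 0), (3, 0)])
Fold: move[3]->D => URDDR (positions: [(0, 0), (0, 1), (1, 1), (1, 0), (1, -1), (2, -1)])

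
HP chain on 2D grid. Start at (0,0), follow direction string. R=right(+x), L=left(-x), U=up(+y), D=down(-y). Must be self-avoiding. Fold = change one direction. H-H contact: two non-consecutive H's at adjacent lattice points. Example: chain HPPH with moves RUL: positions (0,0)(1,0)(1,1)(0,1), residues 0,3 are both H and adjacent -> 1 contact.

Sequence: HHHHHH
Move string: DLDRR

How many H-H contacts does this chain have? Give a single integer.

Positions: [(0, 0), (0, -1), (-1, -1), (-1, -2), (0, -2), (1, -2)]
H-H contact: residue 1 @(0,-1) - residue 4 @(0, -2)

Answer: 1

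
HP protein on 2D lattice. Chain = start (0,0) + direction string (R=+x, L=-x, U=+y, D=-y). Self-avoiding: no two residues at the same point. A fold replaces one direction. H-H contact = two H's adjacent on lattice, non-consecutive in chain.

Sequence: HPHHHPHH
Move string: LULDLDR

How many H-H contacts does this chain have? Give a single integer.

Positions: [(0, 0), (-1, 0), (-1, 1), (-2, 1), (-2, 0), (-3, 0), (-3, -1), (-2, -1)]
H-H contact: residue 4 @(-2,0) - residue 7 @(-2, -1)

Answer: 1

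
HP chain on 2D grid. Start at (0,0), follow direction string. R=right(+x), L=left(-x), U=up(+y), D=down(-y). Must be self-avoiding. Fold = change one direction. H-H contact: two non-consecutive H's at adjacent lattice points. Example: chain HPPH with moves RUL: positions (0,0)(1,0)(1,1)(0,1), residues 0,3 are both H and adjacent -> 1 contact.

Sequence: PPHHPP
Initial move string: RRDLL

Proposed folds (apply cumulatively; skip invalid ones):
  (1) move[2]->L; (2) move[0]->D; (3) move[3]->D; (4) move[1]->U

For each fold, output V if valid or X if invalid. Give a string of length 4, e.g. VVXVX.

Answer: XVVX

Derivation:
Initial: RRDLL -> [(0, 0), (1, 0), (2, 0), (2, -1), (1, -1), (0, -1)]
Fold 1: move[2]->L => RRLLL INVALID (collision), skipped
Fold 2: move[0]->D => DRDLL VALID
Fold 3: move[3]->D => DRDDL VALID
Fold 4: move[1]->U => DUDDL INVALID (collision), skipped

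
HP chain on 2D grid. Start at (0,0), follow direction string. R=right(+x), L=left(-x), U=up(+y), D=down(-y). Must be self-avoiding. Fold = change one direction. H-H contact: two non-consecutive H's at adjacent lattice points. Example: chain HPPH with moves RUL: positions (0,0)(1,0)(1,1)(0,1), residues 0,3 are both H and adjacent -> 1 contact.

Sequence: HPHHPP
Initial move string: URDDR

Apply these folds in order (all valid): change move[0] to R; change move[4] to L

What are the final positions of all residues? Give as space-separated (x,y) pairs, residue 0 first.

Answer: (0,0) (1,0) (2,0) (2,-1) (2,-2) (1,-2)

Derivation:
Initial moves: URDDR
Fold: move[0]->R => RRDDR (positions: [(0, 0), (1, 0), (2, 0), (2, -1), (2, -2), (3, -2)])
Fold: move[4]->L => RRDDL (positions: [(0, 0), (1, 0), (2, 0), (2, -1), (2, -2), (1, -2)])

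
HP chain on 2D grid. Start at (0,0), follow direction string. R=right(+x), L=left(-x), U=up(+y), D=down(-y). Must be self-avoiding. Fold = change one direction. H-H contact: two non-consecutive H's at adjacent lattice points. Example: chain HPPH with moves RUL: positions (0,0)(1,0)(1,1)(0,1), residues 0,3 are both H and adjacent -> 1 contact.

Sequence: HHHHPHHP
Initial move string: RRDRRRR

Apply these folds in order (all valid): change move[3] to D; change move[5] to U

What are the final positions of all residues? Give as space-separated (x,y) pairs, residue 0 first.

Answer: (0,0) (1,0) (2,0) (2,-1) (2,-2) (3,-2) (3,-1) (4,-1)

Derivation:
Initial moves: RRDRRRR
Fold: move[3]->D => RRDDRRR (positions: [(0, 0), (1, 0), (2, 0), (2, -1), (2, -2), (3, -2), (4, -2), (5, -2)])
Fold: move[5]->U => RRDDRUR (positions: [(0, 0), (1, 0), (2, 0), (2, -1), (2, -2), (3, -2), (3, -1), (4, -1)])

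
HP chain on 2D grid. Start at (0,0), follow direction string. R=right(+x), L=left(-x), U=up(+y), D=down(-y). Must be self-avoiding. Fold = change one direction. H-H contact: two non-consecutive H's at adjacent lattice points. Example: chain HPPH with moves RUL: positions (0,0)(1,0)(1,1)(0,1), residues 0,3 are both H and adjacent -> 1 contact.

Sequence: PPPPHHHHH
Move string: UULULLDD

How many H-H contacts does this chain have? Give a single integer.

Answer: 0

Derivation:
Positions: [(0, 0), (0, 1), (0, 2), (-1, 2), (-1, 3), (-2, 3), (-3, 3), (-3, 2), (-3, 1)]
No H-H contacts found.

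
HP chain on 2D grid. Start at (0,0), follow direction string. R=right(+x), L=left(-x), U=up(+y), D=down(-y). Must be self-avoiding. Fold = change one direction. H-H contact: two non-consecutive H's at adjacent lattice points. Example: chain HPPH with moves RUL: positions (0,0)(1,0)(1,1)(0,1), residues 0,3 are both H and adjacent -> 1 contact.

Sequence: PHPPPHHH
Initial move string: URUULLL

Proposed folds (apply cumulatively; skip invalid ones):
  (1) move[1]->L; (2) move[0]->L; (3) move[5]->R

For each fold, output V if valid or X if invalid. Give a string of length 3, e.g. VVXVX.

Initial: URUULLL -> [(0, 0), (0, 1), (1, 1), (1, 2), (1, 3), (0, 3), (-1, 3), (-2, 3)]
Fold 1: move[1]->L => ULUULLL VALID
Fold 2: move[0]->L => LLUULLL VALID
Fold 3: move[5]->R => LLUULRL INVALID (collision), skipped

Answer: VVX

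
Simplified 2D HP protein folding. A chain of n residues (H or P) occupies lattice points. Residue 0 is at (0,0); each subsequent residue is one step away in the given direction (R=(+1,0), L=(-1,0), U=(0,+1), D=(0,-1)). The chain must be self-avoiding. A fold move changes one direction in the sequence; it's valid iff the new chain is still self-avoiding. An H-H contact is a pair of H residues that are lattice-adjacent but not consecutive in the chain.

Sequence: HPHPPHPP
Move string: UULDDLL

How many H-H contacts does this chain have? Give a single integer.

Answer: 1

Derivation:
Positions: [(0, 0), (0, 1), (0, 2), (-1, 2), (-1, 1), (-1, 0), (-2, 0), (-3, 0)]
H-H contact: residue 0 @(0,0) - residue 5 @(-1, 0)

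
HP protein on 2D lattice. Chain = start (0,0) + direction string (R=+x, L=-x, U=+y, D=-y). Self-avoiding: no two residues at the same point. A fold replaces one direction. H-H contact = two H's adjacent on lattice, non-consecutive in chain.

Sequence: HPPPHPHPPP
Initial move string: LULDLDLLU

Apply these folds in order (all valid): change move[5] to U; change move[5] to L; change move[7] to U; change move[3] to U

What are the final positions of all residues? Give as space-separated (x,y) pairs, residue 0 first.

Initial moves: LULDLDLLU
Fold: move[5]->U => LULDLULLU (positions: [(0, 0), (-1, 0), (-1, 1), (-2, 1), (-2, 0), (-3, 0), (-3, 1), (-4, 1), (-5, 1), (-5, 2)])
Fold: move[5]->L => LULDLLLLU (positions: [(0, 0), (-1, 0), (-1, 1), (-2, 1), (-2, 0), (-3, 0), (-4, 0), (-5, 0), (-6, 0), (-6, 1)])
Fold: move[7]->U => LULDLLLUU (positions: [(0, 0), (-1, 0), (-1, 1), (-2, 1), (-2, 0), (-3, 0), (-4, 0), (-5, 0), (-5, 1), (-5, 2)])
Fold: move[3]->U => LULULLLUU (positions: [(0, 0), (-1, 0), (-1, 1), (-2, 1), (-2, 2), (-3, 2), (-4, 2), (-5, 2), (-5, 3), (-5, 4)])

Answer: (0,0) (-1,0) (-1,1) (-2,1) (-2,2) (-3,2) (-4,2) (-5,2) (-5,3) (-5,4)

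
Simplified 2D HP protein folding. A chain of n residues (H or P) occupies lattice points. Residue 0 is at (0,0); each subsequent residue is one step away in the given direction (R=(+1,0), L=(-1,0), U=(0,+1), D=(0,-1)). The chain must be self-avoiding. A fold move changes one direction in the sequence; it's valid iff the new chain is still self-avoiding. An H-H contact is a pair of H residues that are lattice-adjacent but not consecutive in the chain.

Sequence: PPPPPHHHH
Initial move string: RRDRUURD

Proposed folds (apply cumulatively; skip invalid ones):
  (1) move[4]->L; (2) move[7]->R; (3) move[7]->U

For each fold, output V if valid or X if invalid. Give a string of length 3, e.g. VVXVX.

Answer: XVV

Derivation:
Initial: RRDRUURD -> [(0, 0), (1, 0), (2, 0), (2, -1), (3, -1), (3, 0), (3, 1), (4, 1), (4, 0)]
Fold 1: move[4]->L => RRDRLURD INVALID (collision), skipped
Fold 2: move[7]->R => RRDRUURR VALID
Fold 3: move[7]->U => RRDRUURU VALID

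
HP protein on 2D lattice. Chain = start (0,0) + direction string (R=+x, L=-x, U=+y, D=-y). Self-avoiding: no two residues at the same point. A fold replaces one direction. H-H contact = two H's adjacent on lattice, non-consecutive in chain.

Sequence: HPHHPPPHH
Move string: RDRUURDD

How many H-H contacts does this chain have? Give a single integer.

Positions: [(0, 0), (1, 0), (1, -1), (2, -1), (2, 0), (2, 1), (3, 1), (3, 0), (3, -1)]
H-H contact: residue 3 @(2,-1) - residue 8 @(3, -1)

Answer: 1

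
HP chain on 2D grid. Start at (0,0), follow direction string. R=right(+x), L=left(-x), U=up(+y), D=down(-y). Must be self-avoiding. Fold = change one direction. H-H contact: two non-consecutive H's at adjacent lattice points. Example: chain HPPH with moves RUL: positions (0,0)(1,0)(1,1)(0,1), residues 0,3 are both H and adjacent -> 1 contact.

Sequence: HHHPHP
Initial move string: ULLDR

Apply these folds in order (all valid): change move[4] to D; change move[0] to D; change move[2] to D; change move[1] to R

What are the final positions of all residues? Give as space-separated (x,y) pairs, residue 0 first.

Answer: (0,0) (0,-1) (1,-1) (1,-2) (1,-3) (1,-4)

Derivation:
Initial moves: ULLDR
Fold: move[4]->D => ULLDD (positions: [(0, 0), (0, 1), (-1, 1), (-2, 1), (-2, 0), (-2, -1)])
Fold: move[0]->D => DLLDD (positions: [(0, 0), (0, -1), (-1, -1), (-2, -1), (-2, -2), (-2, -3)])
Fold: move[2]->D => DLDDD (positions: [(0, 0), (0, -1), (-1, -1), (-1, -2), (-1, -3), (-1, -4)])
Fold: move[1]->R => DRDDD (positions: [(0, 0), (0, -1), (1, -1), (1, -2), (1, -3), (1, -4)])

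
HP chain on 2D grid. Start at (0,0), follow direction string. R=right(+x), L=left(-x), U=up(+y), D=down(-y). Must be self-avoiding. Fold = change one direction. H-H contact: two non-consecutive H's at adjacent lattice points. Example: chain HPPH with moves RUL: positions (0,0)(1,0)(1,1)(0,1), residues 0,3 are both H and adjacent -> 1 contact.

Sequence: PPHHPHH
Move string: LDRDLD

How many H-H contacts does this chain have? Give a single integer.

Answer: 1

Derivation:
Positions: [(0, 0), (-1, 0), (-1, -1), (0, -1), (0, -2), (-1, -2), (-1, -3)]
H-H contact: residue 2 @(-1,-1) - residue 5 @(-1, -2)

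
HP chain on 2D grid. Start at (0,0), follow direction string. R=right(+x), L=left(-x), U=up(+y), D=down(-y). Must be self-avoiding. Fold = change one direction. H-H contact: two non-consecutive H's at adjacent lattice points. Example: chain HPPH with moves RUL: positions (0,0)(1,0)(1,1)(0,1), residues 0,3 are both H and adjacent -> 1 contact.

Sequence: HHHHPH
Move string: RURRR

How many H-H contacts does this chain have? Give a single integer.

Answer: 0

Derivation:
Positions: [(0, 0), (1, 0), (1, 1), (2, 1), (3, 1), (4, 1)]
No H-H contacts found.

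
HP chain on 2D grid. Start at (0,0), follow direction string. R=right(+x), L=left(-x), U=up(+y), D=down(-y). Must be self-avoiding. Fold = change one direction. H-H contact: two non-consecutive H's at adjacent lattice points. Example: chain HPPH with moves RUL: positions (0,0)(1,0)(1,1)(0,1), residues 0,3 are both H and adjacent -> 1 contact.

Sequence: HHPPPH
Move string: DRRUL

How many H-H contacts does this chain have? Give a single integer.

Answer: 1

Derivation:
Positions: [(0, 0), (0, -1), (1, -1), (2, -1), (2, 0), (1, 0)]
H-H contact: residue 0 @(0,0) - residue 5 @(1, 0)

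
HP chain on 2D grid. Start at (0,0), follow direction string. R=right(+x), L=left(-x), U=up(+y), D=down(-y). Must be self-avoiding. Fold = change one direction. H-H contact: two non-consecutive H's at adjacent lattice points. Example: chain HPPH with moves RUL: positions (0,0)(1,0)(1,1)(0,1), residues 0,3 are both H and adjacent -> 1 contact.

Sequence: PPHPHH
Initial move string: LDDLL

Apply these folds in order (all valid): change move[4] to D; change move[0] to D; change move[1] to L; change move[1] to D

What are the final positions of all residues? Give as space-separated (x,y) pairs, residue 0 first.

Initial moves: LDDLL
Fold: move[4]->D => LDDLD (positions: [(0, 0), (-1, 0), (-1, -1), (-1, -2), (-2, -2), (-2, -3)])
Fold: move[0]->D => DDDLD (positions: [(0, 0), (0, -1), (0, -2), (0, -3), (-1, -3), (-1, -4)])
Fold: move[1]->L => DLDLD (positions: [(0, 0), (0, -1), (-1, -1), (-1, -2), (-2, -2), (-2, -3)])
Fold: move[1]->D => DDDLD (positions: [(0, 0), (0, -1), (0, -2), (0, -3), (-1, -3), (-1, -4)])

Answer: (0,0) (0,-1) (0,-2) (0,-3) (-1,-3) (-1,-4)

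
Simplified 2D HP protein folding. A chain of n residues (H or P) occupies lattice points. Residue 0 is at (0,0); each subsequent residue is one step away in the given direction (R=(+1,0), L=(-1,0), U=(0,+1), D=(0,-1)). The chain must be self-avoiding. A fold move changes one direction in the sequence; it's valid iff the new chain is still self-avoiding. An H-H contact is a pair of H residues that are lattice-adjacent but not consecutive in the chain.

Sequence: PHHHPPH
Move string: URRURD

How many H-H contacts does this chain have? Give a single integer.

Positions: [(0, 0), (0, 1), (1, 1), (2, 1), (2, 2), (3, 2), (3, 1)]
H-H contact: residue 3 @(2,1) - residue 6 @(3, 1)

Answer: 1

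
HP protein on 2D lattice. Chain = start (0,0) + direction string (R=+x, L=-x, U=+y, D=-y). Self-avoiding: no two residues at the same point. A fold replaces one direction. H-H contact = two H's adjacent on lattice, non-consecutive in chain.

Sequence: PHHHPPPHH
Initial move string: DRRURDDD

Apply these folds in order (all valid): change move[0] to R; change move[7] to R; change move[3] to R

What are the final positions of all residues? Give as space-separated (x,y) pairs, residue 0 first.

Answer: (0,0) (1,0) (2,0) (3,0) (4,0) (5,0) (5,-1) (5,-2) (6,-2)

Derivation:
Initial moves: DRRURDDD
Fold: move[0]->R => RRRURDDD (positions: [(0, 0), (1, 0), (2, 0), (3, 0), (3, 1), (4, 1), (4, 0), (4, -1), (4, -2)])
Fold: move[7]->R => RRRURDDR (positions: [(0, 0), (1, 0), (2, 0), (3, 0), (3, 1), (4, 1), (4, 0), (4, -1), (5, -1)])
Fold: move[3]->R => RRRRRDDR (positions: [(0, 0), (1, 0), (2, 0), (3, 0), (4, 0), (5, 0), (5, -1), (5, -2), (6, -2)])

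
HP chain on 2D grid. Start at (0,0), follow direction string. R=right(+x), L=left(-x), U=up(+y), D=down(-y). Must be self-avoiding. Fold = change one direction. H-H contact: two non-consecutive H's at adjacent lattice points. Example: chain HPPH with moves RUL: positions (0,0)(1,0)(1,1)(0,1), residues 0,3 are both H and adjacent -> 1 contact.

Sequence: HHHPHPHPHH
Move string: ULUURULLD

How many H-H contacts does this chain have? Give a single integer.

Positions: [(0, 0), (0, 1), (-1, 1), (-1, 2), (-1, 3), (0, 3), (0, 4), (-1, 4), (-2, 4), (-2, 3)]
H-H contact: residue 4 @(-1,3) - residue 9 @(-2, 3)

Answer: 1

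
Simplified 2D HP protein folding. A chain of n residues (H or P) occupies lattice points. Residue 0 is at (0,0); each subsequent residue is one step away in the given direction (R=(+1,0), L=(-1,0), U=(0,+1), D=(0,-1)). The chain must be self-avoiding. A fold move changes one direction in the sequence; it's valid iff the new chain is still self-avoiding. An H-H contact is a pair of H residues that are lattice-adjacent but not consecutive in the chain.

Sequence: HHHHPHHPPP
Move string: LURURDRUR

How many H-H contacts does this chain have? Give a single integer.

Answer: 2

Derivation:
Positions: [(0, 0), (-1, 0), (-1, 1), (0, 1), (0, 2), (1, 2), (1, 1), (2, 1), (2, 2), (3, 2)]
H-H contact: residue 0 @(0,0) - residue 3 @(0, 1)
H-H contact: residue 3 @(0,1) - residue 6 @(1, 1)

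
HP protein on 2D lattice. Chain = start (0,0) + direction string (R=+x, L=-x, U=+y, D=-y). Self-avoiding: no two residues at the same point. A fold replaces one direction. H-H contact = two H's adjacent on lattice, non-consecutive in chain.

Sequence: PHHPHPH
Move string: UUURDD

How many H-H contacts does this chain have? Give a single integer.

Answer: 1

Derivation:
Positions: [(0, 0), (0, 1), (0, 2), (0, 3), (1, 3), (1, 2), (1, 1)]
H-H contact: residue 1 @(0,1) - residue 6 @(1, 1)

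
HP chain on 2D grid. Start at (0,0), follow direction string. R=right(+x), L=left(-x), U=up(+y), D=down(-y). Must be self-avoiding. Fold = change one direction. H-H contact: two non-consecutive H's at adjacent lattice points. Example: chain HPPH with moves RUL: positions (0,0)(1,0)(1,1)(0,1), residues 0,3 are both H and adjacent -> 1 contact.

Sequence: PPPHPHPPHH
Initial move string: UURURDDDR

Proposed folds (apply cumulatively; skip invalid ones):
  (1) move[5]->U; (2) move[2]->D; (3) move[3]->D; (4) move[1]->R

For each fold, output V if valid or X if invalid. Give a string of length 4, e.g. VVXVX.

Initial: UURURDDDR -> [(0, 0), (0, 1), (0, 2), (1, 2), (1, 3), (2, 3), (2, 2), (2, 1), (2, 0), (3, 0)]
Fold 1: move[5]->U => UURURUDDR INVALID (collision), skipped
Fold 2: move[2]->D => UUDURDDDR INVALID (collision), skipped
Fold 3: move[3]->D => UURDRDDDR VALID
Fold 4: move[1]->R => URRDRDDDR VALID

Answer: XXVV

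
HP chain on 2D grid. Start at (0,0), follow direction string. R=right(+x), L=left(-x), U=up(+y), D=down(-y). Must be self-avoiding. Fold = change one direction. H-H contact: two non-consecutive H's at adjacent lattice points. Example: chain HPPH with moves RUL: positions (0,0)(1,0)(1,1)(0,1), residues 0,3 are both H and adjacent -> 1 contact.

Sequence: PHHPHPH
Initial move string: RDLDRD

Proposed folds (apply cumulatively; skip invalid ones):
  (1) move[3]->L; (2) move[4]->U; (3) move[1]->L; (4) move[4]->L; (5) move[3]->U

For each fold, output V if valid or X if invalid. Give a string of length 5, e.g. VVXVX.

Answer: XXXVX

Derivation:
Initial: RDLDRD -> [(0, 0), (1, 0), (1, -1), (0, -1), (0, -2), (1, -2), (1, -3)]
Fold 1: move[3]->L => RDLLRD INVALID (collision), skipped
Fold 2: move[4]->U => RDLDUD INVALID (collision), skipped
Fold 3: move[1]->L => RLLDRD INVALID (collision), skipped
Fold 4: move[4]->L => RDLDLD VALID
Fold 5: move[3]->U => RDLULD INVALID (collision), skipped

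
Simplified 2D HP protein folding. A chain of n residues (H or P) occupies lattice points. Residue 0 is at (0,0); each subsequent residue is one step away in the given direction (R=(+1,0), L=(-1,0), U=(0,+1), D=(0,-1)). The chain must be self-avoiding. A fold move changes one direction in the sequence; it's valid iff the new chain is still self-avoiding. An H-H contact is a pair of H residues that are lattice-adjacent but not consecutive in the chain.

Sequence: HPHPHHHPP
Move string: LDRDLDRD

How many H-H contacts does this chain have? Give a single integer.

Positions: [(0, 0), (-1, 0), (-1, -1), (0, -1), (0, -2), (-1, -2), (-1, -3), (0, -3), (0, -4)]
H-H contact: residue 2 @(-1,-1) - residue 5 @(-1, -2)

Answer: 1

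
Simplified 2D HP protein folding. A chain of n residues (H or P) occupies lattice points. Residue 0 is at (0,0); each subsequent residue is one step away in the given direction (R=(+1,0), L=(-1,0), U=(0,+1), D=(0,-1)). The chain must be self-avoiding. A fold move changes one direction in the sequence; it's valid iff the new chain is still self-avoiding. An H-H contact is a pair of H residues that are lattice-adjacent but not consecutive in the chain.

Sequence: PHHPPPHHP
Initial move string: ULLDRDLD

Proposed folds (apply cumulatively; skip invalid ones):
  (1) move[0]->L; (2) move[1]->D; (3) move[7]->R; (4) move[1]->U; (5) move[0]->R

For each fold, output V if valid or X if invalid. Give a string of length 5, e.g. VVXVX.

Initial: ULLDRDLD -> [(0, 0), (0, 1), (-1, 1), (-2, 1), (-2, 0), (-1, 0), (-1, -1), (-2, -1), (-2, -2)]
Fold 1: move[0]->L => LLLDRDLD VALID
Fold 2: move[1]->D => LDLDRDLD VALID
Fold 3: move[7]->R => LDLDRDLR INVALID (collision), skipped
Fold 4: move[1]->U => LULDRDLD INVALID (collision), skipped
Fold 5: move[0]->R => RDLDRDLD VALID

Answer: VVXXV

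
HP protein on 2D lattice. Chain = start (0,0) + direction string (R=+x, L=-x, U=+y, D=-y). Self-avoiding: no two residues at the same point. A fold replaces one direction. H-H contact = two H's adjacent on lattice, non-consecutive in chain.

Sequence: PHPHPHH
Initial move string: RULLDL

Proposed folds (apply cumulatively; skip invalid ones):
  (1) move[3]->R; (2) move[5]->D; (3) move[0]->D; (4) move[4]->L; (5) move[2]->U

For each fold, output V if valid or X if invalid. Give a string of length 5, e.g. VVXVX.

Initial: RULLDL -> [(0, 0), (1, 0), (1, 1), (0, 1), (-1, 1), (-1, 0), (-2, 0)]
Fold 1: move[3]->R => RULRDL INVALID (collision), skipped
Fold 2: move[5]->D => RULLDD VALID
Fold 3: move[0]->D => DULLDD INVALID (collision), skipped
Fold 4: move[4]->L => RULLLD VALID
Fold 5: move[2]->U => RUULLD VALID

Answer: XVXVV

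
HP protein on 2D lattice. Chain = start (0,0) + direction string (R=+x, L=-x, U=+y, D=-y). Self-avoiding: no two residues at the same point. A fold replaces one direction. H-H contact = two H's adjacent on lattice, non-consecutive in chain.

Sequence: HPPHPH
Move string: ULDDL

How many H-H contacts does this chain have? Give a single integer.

Answer: 1

Derivation:
Positions: [(0, 0), (0, 1), (-1, 1), (-1, 0), (-1, -1), (-2, -1)]
H-H contact: residue 0 @(0,0) - residue 3 @(-1, 0)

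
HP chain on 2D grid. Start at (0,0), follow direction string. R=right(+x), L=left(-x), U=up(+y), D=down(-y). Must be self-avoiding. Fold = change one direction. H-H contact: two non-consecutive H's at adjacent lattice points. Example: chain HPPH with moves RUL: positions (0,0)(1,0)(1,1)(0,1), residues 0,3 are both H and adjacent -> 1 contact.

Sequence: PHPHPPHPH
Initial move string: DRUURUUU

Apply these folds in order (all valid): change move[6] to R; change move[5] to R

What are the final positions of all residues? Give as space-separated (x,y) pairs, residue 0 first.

Answer: (0,0) (0,-1) (1,-1) (1,0) (1,1) (2,1) (3,1) (4,1) (4,2)

Derivation:
Initial moves: DRUURUUU
Fold: move[6]->R => DRUURURU (positions: [(0, 0), (0, -1), (1, -1), (1, 0), (1, 1), (2, 1), (2, 2), (3, 2), (3, 3)])
Fold: move[5]->R => DRUURRRU (positions: [(0, 0), (0, -1), (1, -1), (1, 0), (1, 1), (2, 1), (3, 1), (4, 1), (4, 2)])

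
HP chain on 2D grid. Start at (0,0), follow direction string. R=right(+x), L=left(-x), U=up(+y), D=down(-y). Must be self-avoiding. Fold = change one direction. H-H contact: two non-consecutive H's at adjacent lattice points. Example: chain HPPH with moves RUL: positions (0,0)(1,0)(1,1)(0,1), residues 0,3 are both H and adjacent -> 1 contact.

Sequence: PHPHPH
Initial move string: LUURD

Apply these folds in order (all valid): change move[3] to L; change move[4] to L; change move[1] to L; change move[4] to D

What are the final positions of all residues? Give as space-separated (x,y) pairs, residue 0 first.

Initial moves: LUURD
Fold: move[3]->L => LUULD (positions: [(0, 0), (-1, 0), (-1, 1), (-1, 2), (-2, 2), (-2, 1)])
Fold: move[4]->L => LUULL (positions: [(0, 0), (-1, 0), (-1, 1), (-1, 2), (-2, 2), (-3, 2)])
Fold: move[1]->L => LLULL (positions: [(0, 0), (-1, 0), (-2, 0), (-2, 1), (-3, 1), (-4, 1)])
Fold: move[4]->D => LLULD (positions: [(0, 0), (-1, 0), (-2, 0), (-2, 1), (-3, 1), (-3, 0)])

Answer: (0,0) (-1,0) (-2,0) (-2,1) (-3,1) (-3,0)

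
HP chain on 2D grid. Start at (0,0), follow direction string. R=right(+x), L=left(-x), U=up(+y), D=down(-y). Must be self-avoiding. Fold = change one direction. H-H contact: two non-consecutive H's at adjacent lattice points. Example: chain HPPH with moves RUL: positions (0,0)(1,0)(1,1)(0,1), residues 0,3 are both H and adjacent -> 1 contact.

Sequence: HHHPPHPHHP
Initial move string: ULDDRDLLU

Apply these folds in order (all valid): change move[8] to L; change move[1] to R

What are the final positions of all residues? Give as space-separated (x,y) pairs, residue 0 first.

Answer: (0,0) (0,1) (1,1) (1,0) (1,-1) (2,-1) (2,-2) (1,-2) (0,-2) (-1,-2)

Derivation:
Initial moves: ULDDRDLLU
Fold: move[8]->L => ULDDRDLLL (positions: [(0, 0), (0, 1), (-1, 1), (-1, 0), (-1, -1), (0, -1), (0, -2), (-1, -2), (-2, -2), (-3, -2)])
Fold: move[1]->R => URDDRDLLL (positions: [(0, 0), (0, 1), (1, 1), (1, 0), (1, -1), (2, -1), (2, -2), (1, -2), (0, -2), (-1, -2)])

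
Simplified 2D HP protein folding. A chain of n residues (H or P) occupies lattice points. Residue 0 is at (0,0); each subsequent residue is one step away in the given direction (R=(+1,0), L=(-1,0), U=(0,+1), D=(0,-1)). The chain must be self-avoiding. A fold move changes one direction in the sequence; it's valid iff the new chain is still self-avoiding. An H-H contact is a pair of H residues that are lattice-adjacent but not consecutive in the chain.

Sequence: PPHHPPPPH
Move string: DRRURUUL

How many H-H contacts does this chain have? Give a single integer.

Positions: [(0, 0), (0, -1), (1, -1), (2, -1), (2, 0), (3, 0), (3, 1), (3, 2), (2, 2)]
No H-H contacts found.

Answer: 0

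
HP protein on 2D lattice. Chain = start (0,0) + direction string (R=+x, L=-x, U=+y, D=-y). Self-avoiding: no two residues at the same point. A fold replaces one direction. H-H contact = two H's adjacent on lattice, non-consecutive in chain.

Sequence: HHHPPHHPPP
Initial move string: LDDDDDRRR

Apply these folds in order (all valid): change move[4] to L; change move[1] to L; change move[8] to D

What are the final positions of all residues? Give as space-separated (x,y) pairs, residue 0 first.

Answer: (0,0) (-1,0) (-2,0) (-2,-1) (-2,-2) (-3,-2) (-3,-3) (-2,-3) (-1,-3) (-1,-4)

Derivation:
Initial moves: LDDDDDRRR
Fold: move[4]->L => LDDDLDRRR (positions: [(0, 0), (-1, 0), (-1, -1), (-1, -2), (-1, -3), (-2, -3), (-2, -4), (-1, -4), (0, -4), (1, -4)])
Fold: move[1]->L => LLDDLDRRR (positions: [(0, 0), (-1, 0), (-2, 0), (-2, -1), (-2, -2), (-3, -2), (-3, -3), (-2, -3), (-1, -3), (0, -3)])
Fold: move[8]->D => LLDDLDRRD (positions: [(0, 0), (-1, 0), (-2, 0), (-2, -1), (-2, -2), (-3, -2), (-3, -3), (-2, -3), (-1, -3), (-1, -4)])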